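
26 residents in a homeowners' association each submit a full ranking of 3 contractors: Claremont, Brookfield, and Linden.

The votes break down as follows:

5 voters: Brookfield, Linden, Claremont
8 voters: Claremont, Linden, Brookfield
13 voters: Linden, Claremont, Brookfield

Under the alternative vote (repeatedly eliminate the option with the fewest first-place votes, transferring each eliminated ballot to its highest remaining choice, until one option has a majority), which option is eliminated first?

Round 1: Linden 13, Claremont 8, Brookfield 5. Brookfield has the fewest and is eliminated.
Round 2: Linden 18, Claremont 8. Linden has a majority.

Brookfield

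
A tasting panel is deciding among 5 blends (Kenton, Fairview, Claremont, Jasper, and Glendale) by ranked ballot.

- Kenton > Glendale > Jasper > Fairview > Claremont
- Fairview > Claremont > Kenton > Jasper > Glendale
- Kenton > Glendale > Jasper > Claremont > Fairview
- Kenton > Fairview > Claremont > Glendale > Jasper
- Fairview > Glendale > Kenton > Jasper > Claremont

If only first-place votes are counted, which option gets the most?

First-place vote totals:
  Kenton: 3
  Fairview: 2
  Claremont: 0
  Jasper: 0
  Glendale: 0
Kenton has the most first-place votes.

Kenton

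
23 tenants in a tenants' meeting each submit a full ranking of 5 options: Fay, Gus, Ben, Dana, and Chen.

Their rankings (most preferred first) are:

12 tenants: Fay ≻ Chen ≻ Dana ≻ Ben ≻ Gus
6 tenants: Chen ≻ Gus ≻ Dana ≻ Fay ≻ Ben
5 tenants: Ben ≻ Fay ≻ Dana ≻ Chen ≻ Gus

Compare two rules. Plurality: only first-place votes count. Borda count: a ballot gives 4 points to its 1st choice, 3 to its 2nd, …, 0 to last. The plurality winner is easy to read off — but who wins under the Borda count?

Plurality first-place counts: Fay 12, Gus 0, Ben 5, Dana 0, Chen 6 → Fay.
Borda totals: Fay 69, Gus 18, Ben 32, Dana 46, Chen 65 → Fay.

Fay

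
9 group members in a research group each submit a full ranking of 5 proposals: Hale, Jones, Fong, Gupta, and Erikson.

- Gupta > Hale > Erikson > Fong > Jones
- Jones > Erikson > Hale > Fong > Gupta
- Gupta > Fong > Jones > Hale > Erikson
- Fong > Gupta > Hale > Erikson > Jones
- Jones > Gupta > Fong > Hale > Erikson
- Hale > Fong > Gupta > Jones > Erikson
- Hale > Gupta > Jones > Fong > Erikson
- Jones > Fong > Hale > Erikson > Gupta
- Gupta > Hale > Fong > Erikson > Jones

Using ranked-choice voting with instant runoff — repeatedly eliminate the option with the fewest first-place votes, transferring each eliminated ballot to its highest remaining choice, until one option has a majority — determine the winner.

Round 1: Jones 3, Gupta 3, Hale 2, Fong 1, Erikson 0. Erikson has the fewest and is eliminated.
Round 2: Jones 3, Gupta 3, Hale 2, Fong 1. Fong has the fewest and is eliminated.
Round 3: Gupta 4, Jones 3, Hale 2. Hale has the fewest and is eliminated.
Round 4: Gupta 6, Jones 3. Gupta has a majority.

Gupta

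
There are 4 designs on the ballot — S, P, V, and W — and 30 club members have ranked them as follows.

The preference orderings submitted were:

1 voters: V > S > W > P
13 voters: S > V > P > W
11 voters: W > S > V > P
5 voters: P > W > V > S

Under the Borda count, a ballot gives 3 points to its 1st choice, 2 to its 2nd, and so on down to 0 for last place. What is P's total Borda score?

Borda scores:
  S: 2 + 13·3 + 11·2 + 5·0 = 63
  P: 0 + 13·1 + 11·0 + 5·3 = 28
  V: 3 + 13·2 + 11·1 + 5·1 = 45
  W: 1 + 13·0 + 11·3 + 5·2 = 44

28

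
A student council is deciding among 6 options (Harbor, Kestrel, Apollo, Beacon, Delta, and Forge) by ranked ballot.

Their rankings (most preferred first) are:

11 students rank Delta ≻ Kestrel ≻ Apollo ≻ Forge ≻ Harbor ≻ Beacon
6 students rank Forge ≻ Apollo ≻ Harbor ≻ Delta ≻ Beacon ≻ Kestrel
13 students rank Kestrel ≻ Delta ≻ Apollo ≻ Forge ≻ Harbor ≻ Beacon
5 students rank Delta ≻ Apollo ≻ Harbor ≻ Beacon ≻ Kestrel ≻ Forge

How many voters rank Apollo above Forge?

29

Ballots ranking Apollo above Forge: 11+13+5 = 29.
Ballots ranking Forge above Apollo: 6.
So 29 of 35 voters prefer Apollo to Forge.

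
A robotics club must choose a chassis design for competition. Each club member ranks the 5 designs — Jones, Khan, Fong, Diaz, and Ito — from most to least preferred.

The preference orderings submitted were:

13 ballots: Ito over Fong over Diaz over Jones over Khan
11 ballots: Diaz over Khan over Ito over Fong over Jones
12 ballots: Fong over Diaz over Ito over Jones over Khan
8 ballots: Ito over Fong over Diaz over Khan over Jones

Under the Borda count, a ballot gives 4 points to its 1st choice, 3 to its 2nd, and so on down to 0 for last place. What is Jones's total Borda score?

Borda scores:
  Jones: 13·1 + 11·0 + 12·1 + 8·0 = 25
  Khan: 13·0 + 11·3 + 12·0 + 8·1 = 41
  Fong: 13·3 + 11·1 + 12·4 + 8·3 = 122
  Diaz: 13·2 + 11·4 + 12·3 + 8·2 = 122
  Ito: 13·4 + 11·2 + 12·2 + 8·4 = 130

25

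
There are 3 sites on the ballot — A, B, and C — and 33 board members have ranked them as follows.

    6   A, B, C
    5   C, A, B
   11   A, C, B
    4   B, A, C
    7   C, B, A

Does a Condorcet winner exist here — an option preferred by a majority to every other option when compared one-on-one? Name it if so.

A

Head-to-head results (33 voters total):
A vs B: A wins 22–11.
A vs C: A wins 21–12.
B vs C: C wins 23–10.
A beats each rival — B (22–11), C (21–12) — so A is the Condorcet winner.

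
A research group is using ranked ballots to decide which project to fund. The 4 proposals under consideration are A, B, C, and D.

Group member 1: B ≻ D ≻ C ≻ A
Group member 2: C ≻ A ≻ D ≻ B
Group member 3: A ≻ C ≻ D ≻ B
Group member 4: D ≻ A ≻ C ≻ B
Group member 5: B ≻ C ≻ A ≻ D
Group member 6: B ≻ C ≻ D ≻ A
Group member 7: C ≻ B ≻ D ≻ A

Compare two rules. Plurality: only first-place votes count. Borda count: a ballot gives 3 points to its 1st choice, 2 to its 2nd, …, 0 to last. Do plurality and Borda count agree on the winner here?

No

Plurality first-place counts: A 1, B 3, C 2, D 1 → B.
Borda totals: A 8, B 11, C 14, D 9 → C.
The two rules disagree: plurality picks B, Borda picks C.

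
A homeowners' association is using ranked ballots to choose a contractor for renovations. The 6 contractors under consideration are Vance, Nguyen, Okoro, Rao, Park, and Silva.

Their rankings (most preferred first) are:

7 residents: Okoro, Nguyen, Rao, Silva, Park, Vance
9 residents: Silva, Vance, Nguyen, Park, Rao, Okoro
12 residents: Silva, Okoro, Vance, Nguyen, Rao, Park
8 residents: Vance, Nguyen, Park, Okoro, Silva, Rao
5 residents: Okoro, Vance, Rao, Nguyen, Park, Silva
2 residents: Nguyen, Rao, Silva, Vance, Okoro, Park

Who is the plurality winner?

First-place vote totals:
  Vance: 8
  Nguyen: 2
  Okoro: 12
  Rao: 0
  Park: 0
  Silva: 21
Silva has the most first-place votes.

Silva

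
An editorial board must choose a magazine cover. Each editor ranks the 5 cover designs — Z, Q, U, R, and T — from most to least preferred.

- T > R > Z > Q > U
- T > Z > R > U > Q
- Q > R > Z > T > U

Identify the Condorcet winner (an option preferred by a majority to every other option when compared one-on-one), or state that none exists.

T

Head-to-head results (3 voters total):
Z vs Q: Z wins 2–1.
Z vs U: Z wins 3–0.
Z vs R: R wins 2–1.
Z vs T: T wins 2–1.
Q vs U: Q wins 2–1.
Q vs R: R wins 2–1.
Q vs T: T wins 2–1.
U vs R: R wins 3–0.
U vs T: T wins 3–0.
R vs T: T wins 2–1.
T beats each rival — Z (2–1), Q (2–1), U (3–0), R (2–1) — so T is the Condorcet winner.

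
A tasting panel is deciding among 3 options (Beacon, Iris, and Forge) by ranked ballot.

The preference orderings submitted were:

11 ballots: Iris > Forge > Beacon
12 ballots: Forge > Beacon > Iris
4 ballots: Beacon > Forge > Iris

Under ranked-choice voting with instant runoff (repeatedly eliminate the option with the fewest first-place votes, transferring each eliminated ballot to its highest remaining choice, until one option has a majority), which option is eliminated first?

Beacon

Round 1: Forge 12, Iris 11, Beacon 4. Beacon has the fewest and is eliminated.
Round 2: Forge 16, Iris 11. Forge has a majority.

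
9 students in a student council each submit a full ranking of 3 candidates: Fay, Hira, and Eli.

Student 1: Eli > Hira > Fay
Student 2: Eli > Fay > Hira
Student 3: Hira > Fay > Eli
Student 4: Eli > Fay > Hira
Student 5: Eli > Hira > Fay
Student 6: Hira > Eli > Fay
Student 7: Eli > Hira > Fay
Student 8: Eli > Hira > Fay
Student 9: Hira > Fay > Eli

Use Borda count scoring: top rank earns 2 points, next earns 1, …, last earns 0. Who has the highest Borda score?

Borda scores:
  Fay: 0 + 1 + 1 + 1 + 0 + 0 + 0 + 0 + 1 = 4
  Hira: 1 + 0 + 2 + 0 + 1 + 2 + 1 + 1 + 2 = 10
  Eli: 2 + 2 + 0 + 2 + 2 + 1 + 2 + 2 + 0 = 13
Eli has the highest total.

Eli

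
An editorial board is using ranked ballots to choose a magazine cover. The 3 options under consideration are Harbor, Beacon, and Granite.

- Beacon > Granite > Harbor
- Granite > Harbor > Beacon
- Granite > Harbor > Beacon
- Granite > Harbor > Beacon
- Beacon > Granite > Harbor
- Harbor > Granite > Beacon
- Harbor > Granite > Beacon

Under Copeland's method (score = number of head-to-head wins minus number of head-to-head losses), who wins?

Pairwise results:
  Harbor vs Beacon: Harbor wins 5–2.
  Harbor vs Granite: Granite wins 5–2.
  Beacon vs Granite: Granite wins 5–2.
Copeland scores (wins − losses):
  Harbor: 1 − 1 = 0
  Beacon: 0 − 2 = -2
  Granite: 2 − 0 = 2
Granite has the best Copeland score.

Granite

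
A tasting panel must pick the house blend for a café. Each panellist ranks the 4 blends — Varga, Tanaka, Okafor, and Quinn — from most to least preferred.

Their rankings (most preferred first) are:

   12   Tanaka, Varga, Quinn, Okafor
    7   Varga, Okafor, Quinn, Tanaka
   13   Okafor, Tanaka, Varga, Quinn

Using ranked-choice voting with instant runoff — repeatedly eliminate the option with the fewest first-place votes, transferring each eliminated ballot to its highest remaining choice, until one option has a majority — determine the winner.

Round 1: Okafor 13, Tanaka 12, Varga 7, Quinn 0. Quinn has the fewest and is eliminated.
Round 2: Okafor 13, Tanaka 12, Varga 7. Varga has the fewest and is eliminated.
Round 3: Okafor 20, Tanaka 12. Okafor has a majority.

Okafor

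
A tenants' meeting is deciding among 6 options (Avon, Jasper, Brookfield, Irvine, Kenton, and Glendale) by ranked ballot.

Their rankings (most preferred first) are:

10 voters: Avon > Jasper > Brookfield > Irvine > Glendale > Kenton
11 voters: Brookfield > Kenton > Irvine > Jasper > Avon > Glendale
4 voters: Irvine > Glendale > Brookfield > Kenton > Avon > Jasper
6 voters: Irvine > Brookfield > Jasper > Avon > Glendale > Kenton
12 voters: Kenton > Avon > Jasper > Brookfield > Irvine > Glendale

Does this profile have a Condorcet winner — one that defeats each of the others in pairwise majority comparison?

Head-to-head results (43 voters total):
Avon vs Jasper: Avon wins 26–17.
Avon vs Brookfield: Avon wins 22–21.
Avon vs Irvine: Avon wins 22–21.
Avon vs Kenton: Kenton wins 27–16.
Avon vs Glendale: Avon wins 39–4.
Jasper vs Brookfield: Jasper wins 22–21.
Jasper vs Irvine: Jasper wins 22–21.
Jasper vs Kenton: Kenton wins 27–16.
Jasper vs Glendale: Jasper wins 39–4.
Brookfield vs Irvine: Brookfield wins 33–10.
Brookfield vs Kenton: Brookfield wins 31–12.
Brookfield vs Glendale: Brookfield wins 39–4.
Irvine vs Kenton: Kenton wins 23–20.
Irvine vs Glendale: Irvine wins 43–0.
Kenton vs Glendale: Kenton wins 23–20.
No candidate beats all others: Avon beats Brookfield beats Kenton beats Avon, a majority cycle.

No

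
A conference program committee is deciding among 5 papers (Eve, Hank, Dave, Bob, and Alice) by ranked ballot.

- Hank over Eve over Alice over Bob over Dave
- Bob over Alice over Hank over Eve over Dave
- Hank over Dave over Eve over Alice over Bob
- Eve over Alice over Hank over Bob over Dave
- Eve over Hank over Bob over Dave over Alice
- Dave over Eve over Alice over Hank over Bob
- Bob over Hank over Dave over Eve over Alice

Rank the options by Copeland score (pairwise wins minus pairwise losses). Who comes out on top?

Hank

Pairwise results:
  Eve vs Hank: Hank wins 4–3.
  Eve vs Dave: Eve wins 4–3.
  Eve vs Bob: Eve wins 5–2.
  Eve vs Alice: Eve wins 6–1.
  Hank vs Dave: Hank wins 6–1.
  Hank vs Bob: Hank wins 5–2.
  Hank vs Alice: Hank wins 4–3.
  Dave vs Bob: Bob wins 5–2.
  Dave vs Alice: Dave wins 4–3.
  Bob vs Alice: Alice wins 4–3.
Copeland scores (wins − losses):
  Eve: 3 − 1 = 2
  Hank: 4 − 0 = 4
  Dave: 1 − 3 = -2
  Bob: 1 − 3 = -2
  Alice: 1 − 3 = -2
Hank has the best Copeland score.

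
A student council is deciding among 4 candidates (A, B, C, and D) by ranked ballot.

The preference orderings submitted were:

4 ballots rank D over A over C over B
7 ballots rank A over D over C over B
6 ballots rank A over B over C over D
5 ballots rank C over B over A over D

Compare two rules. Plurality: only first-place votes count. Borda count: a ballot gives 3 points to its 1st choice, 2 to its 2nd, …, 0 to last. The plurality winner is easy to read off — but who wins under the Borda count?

Plurality first-place counts: A 13, B 0, C 5, D 4 → A.
Borda totals: A 52, B 22, C 32, D 26 → A.

A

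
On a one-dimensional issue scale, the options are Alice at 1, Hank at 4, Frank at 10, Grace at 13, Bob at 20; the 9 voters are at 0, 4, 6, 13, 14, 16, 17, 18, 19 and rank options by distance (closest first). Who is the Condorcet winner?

Grace

With single-peaked preferences on a line, the Condorcet winner is the candidate closest to the median voter.
The median voter (position 14) is closest to Grace at 13.
Check: Grace vs Bob — voters closer to Grace: 6 of 9.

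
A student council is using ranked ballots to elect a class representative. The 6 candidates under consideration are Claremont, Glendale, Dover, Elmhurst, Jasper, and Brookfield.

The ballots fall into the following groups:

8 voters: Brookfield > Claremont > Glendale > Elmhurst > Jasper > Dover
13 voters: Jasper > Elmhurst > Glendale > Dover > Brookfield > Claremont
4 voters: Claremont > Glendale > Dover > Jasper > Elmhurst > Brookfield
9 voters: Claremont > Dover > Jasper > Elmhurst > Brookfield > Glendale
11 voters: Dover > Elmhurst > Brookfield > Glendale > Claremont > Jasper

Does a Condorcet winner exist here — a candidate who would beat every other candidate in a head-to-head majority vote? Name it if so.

Head-to-head results (45 voters total):
Claremont vs Glendale: Glendale wins 24–21.
Claremont vs Dover: Dover wins 24–21.
Claremont vs Elmhurst: Elmhurst wins 24–21.
Claremont vs Jasper: Claremont wins 32–13.
Claremont vs Brookfield: Brookfield wins 32–13.
Glendale vs Dover: Glendale wins 25–20.
Glendale vs Elmhurst: Elmhurst wins 33–12.
Glendale vs Jasper: Glendale wins 23–22.
Glendale vs Brookfield: Brookfield wins 28–17.
Dover vs Elmhurst: Dover wins 24–21.
Dover vs Jasper: Dover wins 24–21.
Dover vs Brookfield: Dover wins 37–8.
Elmhurst vs Jasper: Jasper wins 26–19.
Elmhurst vs Brookfield: Elmhurst wins 37–8.
Jasper vs Brookfield: Jasper wins 26–19.
No candidate beats all others: Claremont beats Jasper beats Elmhurst beats Claremont, a majority cycle.

None — there is no Condorcet winner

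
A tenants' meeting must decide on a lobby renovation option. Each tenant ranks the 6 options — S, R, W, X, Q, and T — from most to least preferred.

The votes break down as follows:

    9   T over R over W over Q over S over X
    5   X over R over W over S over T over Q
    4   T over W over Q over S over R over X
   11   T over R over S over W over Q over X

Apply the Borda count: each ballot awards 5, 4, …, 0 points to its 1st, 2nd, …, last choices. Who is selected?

Borda scores:
  S: 9·1 + 5·2 + 4·2 + 11·3 = 60
  R: 9·4 + 5·4 + 4·1 + 11·4 = 104
  W: 9·3 + 5·3 + 4·4 + 11·2 = 80
  X: 9·0 + 5·5 + 4·0 + 11·0 = 25
  Q: 9·2 + 5·0 + 4·3 + 11·1 = 41
  T: 9·5 + 5·1 + 4·5 + 11·5 = 125
T has the highest total.

T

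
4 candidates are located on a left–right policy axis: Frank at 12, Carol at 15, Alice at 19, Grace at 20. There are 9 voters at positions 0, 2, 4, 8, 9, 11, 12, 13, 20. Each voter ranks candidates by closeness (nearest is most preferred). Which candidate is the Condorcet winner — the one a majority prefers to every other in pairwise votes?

With single-peaked preferences on a line, the Condorcet winner is the candidate closest to the median voter.
The median voter (position 9) is closest to Frank at 12.
Check: Frank vs Alice — voters closer to Frank: 8 of 9.

Frank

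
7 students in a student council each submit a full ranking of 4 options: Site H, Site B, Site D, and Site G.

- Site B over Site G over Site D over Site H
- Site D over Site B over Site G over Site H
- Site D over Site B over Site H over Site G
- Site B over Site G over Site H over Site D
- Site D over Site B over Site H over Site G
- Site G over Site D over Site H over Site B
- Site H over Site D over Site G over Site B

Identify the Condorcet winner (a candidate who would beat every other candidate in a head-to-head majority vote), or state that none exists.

Site D

Head-to-head results (7 voters total):
Site H vs Site B: Site B wins 5–2.
Site H vs Site D: Site D wins 5–2.
Site H vs Site G: Site G wins 4–3.
Site B vs Site D: Site D wins 5–2.
Site B vs Site G: Site B wins 5–2.
Site D vs Site G: Site D wins 4–3.
Site D beats each rival — Site H (5–2), Site B (5–2), Site G (4–3) — so Site D is the Condorcet winner.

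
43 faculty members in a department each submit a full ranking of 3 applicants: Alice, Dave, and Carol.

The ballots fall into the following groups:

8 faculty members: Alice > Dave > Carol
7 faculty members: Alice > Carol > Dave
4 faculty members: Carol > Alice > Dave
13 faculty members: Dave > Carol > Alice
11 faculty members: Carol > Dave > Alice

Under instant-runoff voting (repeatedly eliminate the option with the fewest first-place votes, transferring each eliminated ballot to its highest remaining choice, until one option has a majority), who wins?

Carol

Round 1: Alice 15, Carol 15, Dave 13. Dave has the fewest and is eliminated.
Round 2: Carol 28, Alice 15. Carol has a majority.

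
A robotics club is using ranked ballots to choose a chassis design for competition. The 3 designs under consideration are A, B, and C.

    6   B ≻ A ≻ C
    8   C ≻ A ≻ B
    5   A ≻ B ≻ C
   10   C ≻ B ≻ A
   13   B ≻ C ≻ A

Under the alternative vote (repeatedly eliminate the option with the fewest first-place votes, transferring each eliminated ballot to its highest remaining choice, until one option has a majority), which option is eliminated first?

A

Round 1: B 19, C 18, A 5. A has the fewest and is eliminated.
Round 2: B 24, C 18. B has a majority.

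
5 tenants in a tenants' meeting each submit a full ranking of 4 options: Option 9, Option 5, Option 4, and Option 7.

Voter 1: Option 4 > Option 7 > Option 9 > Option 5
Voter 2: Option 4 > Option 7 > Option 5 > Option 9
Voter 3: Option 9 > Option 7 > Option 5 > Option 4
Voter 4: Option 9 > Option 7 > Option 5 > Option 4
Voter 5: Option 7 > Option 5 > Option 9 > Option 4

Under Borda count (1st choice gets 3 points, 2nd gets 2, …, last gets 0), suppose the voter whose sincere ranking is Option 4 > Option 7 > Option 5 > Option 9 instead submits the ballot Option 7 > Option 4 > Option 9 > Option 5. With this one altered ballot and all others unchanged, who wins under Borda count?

Option 7

Borda totals with the altered ballot: Option 9 9, Option 5 4, Option 4 5, Option 7 12.
The winner is unchanged: still Option 7.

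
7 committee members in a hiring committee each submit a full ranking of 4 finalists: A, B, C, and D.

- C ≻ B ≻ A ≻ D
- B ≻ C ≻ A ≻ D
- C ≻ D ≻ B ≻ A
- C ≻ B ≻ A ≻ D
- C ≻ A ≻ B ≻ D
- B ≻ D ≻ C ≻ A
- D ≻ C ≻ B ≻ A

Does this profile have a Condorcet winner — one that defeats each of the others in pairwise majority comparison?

Head-to-head results (7 voters total):
A vs B: B wins 6–1.
A vs C: C wins 7–0.
A vs D: A wins 4–3.
B vs C: C wins 5–2.
B vs D: B wins 5–2.
C vs D: C wins 5–2.
C beats each rival — A (7–0), B (5–2), D (5–2) — so C is the Condorcet winner.

Yes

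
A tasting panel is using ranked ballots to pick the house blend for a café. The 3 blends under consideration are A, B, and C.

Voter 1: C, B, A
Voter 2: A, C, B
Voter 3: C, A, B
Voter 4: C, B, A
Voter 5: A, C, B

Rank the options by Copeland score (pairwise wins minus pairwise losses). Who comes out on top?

Pairwise results:
  A vs B: A wins 3–2.
  A vs C: C wins 3–2.
  B vs C: C wins 5–0.
Copeland scores (wins − losses):
  A: 1 − 1 = 0
  B: 0 − 2 = -2
  C: 2 − 0 = 2
C has the best Copeland score.

C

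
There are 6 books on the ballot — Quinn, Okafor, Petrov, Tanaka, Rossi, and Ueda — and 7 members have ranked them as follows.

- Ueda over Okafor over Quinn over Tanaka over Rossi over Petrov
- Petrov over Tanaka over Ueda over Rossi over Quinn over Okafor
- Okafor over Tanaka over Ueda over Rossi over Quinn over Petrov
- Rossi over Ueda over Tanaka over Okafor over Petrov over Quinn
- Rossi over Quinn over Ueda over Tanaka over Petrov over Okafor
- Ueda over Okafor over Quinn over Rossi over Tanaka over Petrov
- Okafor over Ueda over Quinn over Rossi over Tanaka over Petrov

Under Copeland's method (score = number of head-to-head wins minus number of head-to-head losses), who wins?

Pairwise results:
  Quinn vs Okafor: Okafor wins 5–2.
  Quinn vs Petrov: Quinn wins 5–2.
  Quinn vs Tanaka: Quinn wins 4–3.
  Quinn vs Rossi: Rossi wins 4–3.
  Quinn vs Ueda: Ueda wins 6–1.
  Okafor vs Petrov: Okafor wins 5–2.
  Okafor vs Tanaka: Okafor wins 4–3.
  Okafor vs Rossi: Okafor wins 4–3.
  Okafor vs Ueda: Ueda wins 5–2.
  Petrov vs Tanaka: Tanaka wins 6–1.
  Petrov vs Rossi: Rossi wins 6–1.
  Petrov vs Ueda: Ueda wins 6–1.
  Tanaka vs Rossi: Rossi wins 4–3.
  Tanaka vs Ueda: Ueda wins 5–2.
  Rossi vs Ueda: Ueda wins 5–2.
Copeland scores (wins − losses):
  Quinn: 2 − 3 = -1
  Okafor: 4 − 1 = 3
  Petrov: 0 − 5 = -5
  Tanaka: 1 − 4 = -3
  Rossi: 3 − 2 = 1
  Ueda: 5 − 0 = 5
Ueda has the best Copeland score.

Ueda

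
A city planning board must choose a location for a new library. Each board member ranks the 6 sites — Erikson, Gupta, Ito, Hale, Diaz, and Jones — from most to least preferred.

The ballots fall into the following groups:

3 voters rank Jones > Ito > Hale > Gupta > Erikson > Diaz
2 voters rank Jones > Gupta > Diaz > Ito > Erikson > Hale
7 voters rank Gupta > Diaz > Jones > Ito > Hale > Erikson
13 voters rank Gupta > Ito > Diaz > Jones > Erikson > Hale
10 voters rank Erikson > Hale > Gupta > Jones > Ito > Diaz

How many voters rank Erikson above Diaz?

Ballots ranking Erikson above Diaz: 3+10 = 13.
Ballots ranking Diaz above Erikson: 2+7+13 = 22.
So 13 of 35 voters prefer Erikson to Diaz.

13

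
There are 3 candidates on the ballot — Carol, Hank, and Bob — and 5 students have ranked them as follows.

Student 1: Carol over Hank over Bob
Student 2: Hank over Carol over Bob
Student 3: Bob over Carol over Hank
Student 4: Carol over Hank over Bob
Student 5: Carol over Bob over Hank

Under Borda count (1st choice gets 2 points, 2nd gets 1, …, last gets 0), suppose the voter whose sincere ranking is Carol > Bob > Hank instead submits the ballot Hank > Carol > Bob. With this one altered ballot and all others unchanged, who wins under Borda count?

Borda totals with the altered ballot: Carol 7, Hank 6, Bob 2.
The winner is unchanged: still Carol.

Carol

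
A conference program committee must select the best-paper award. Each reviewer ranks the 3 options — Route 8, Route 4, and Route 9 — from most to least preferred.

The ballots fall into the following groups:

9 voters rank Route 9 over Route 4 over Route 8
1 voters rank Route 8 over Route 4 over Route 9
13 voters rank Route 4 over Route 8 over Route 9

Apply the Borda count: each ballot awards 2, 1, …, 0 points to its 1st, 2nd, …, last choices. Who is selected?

Borda scores:
  Route 8: 9·0 + 2 + 13·1 = 15
  Route 4: 9·1 + 1 + 13·2 = 36
  Route 9: 9·2 + 0 + 13·0 = 18
Route 4 has the highest total.

Route 4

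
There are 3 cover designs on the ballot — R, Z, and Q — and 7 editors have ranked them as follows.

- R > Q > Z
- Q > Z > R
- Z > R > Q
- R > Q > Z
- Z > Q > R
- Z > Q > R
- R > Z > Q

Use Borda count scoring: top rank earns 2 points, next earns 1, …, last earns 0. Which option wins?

Z

Borda scores:
  R: 2 + 0 + 1 + 2 + 0 + 0 + 2 = 7
  Z: 0 + 1 + 2 + 0 + 2 + 2 + 1 = 8
  Q: 1 + 2 + 0 + 1 + 1 + 1 + 0 = 6
Z has the highest total.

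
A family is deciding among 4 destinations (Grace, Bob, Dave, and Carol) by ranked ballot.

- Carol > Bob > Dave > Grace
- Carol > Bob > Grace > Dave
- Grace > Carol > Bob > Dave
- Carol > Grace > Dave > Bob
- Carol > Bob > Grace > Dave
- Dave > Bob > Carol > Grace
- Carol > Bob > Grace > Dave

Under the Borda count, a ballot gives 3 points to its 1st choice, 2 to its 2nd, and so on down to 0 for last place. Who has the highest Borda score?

Carol

Borda scores:
  Grace: 0 + 1 + 3 + 2 + 1 + 0 + 1 = 8
  Bob: 2 + 2 + 1 + 0 + 2 + 2 + 2 = 11
  Dave: 1 + 0 + 0 + 1 + 0 + 3 + 0 = 5
  Carol: 3 + 3 + 2 + 3 + 3 + 1 + 3 = 18
Carol has the highest total.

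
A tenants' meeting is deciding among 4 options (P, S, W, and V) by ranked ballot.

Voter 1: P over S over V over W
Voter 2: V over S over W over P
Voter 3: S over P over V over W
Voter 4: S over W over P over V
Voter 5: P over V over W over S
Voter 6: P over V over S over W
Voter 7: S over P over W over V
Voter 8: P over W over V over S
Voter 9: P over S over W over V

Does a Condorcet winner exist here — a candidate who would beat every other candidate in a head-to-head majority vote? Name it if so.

Head-to-head results (9 voters total):
P vs S: P wins 5–4.
P vs W: P wins 7–2.
P vs V: P wins 8–1.
S vs W: S wins 7–2.
S vs V: S wins 5–4.
W vs V: V wins 5–4.
P beats each rival — S (5–4), W (7–2), V (8–1) — so P is the Condorcet winner.

P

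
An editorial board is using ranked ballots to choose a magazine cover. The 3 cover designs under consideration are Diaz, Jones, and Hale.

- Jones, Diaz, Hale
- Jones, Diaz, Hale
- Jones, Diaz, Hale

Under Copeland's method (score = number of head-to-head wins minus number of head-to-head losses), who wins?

Pairwise results:
  Diaz vs Jones: Jones wins 3–0.
  Diaz vs Hale: Diaz wins 3–0.
  Jones vs Hale: Jones wins 3–0.
Copeland scores (wins − losses):
  Diaz: 1 − 1 = 0
  Jones: 2 − 0 = 2
  Hale: 0 − 2 = -2
Jones has the best Copeland score.

Jones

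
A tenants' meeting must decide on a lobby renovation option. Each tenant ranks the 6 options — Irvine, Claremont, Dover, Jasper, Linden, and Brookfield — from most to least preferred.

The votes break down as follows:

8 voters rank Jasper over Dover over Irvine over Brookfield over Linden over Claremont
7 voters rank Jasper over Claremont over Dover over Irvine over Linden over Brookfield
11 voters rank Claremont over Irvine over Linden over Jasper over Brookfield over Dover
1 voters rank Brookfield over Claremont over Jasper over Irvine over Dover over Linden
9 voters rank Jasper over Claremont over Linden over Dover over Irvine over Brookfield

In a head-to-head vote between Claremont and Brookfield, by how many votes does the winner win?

18

Ballots ranking Claremont above Brookfield: 7+11+9 = 27.
Ballots ranking Brookfield above Claremont: 8+1 = 9.
Claremont wins 27–9, a margin of 18.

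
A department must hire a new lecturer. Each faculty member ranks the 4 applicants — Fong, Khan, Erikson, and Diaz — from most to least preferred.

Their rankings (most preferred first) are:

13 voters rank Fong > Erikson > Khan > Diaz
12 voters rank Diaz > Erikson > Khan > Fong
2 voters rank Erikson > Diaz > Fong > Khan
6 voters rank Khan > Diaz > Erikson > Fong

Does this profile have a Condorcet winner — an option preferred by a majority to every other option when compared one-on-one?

Head-to-head results (33 voters total):
Fong vs Khan: Khan wins 18–15.
Fong vs Erikson: Erikson wins 20–13.
Fong vs Diaz: Diaz wins 20–13.
Khan vs Erikson: Erikson wins 27–6.
Khan vs Diaz: Khan wins 19–14.
Erikson vs Diaz: Diaz wins 18–15.
No candidate beats all others: Khan beats Diaz beats Erikson beats Khan, a majority cycle.

No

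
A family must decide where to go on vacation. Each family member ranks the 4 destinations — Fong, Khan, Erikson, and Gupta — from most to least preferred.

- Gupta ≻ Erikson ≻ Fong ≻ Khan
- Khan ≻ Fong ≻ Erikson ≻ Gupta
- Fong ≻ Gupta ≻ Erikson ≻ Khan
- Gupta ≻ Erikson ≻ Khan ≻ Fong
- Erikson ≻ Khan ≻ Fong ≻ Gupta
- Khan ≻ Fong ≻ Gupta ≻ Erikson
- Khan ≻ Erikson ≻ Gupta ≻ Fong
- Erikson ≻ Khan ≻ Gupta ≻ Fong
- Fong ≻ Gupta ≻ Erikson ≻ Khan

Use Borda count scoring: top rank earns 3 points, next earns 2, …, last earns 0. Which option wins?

Borda scores:
  Fong: 1 + 2 + 3 + 0 + 1 + 2 + 0 + 0 + 3 = 12
  Khan: 0 + 3 + 0 + 1 + 2 + 3 + 3 + 2 + 0 = 14
  Erikson: 2 + 1 + 1 + 2 + 3 + 0 + 2 + 3 + 1 = 15
  Gupta: 3 + 0 + 2 + 3 + 0 + 1 + 1 + 1 + 2 = 13
Erikson has the highest total.

Erikson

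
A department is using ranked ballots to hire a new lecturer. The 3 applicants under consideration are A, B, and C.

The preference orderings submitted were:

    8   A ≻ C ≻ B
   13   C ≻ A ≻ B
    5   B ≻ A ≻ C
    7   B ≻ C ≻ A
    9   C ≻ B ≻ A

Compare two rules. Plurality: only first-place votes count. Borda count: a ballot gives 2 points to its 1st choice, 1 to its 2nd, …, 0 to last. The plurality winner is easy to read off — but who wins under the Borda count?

Plurality first-place counts: A 8, B 12, C 22 → C.
Borda totals: A 34, B 33, C 59 → C.

C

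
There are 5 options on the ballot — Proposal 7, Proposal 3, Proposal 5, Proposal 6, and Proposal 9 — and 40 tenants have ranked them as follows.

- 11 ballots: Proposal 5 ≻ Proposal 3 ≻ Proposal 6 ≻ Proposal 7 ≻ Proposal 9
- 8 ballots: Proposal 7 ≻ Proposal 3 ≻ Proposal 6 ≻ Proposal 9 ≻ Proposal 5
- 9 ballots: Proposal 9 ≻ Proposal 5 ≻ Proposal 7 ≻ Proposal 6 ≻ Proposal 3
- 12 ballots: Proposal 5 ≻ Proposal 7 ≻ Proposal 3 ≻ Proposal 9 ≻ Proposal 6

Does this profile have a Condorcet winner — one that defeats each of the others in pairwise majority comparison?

Yes

Head-to-head results (40 voters total):
Proposal 7 vs Proposal 3: Proposal 7 wins 29–11.
Proposal 7 vs Proposal 5: Proposal 5 wins 32–8.
Proposal 7 vs Proposal 6: Proposal 7 wins 29–11.
Proposal 7 vs Proposal 9: Proposal 7 wins 31–9.
Proposal 3 vs Proposal 5: Proposal 5 wins 32–8.
Proposal 3 vs Proposal 6: Proposal 3 wins 31–9.
Proposal 3 vs Proposal 9: Proposal 3 wins 31–9.
Proposal 5 vs Proposal 6: Proposal 5 wins 32–8.
Proposal 5 vs Proposal 9: Proposal 5 wins 23–17.
Proposal 6 vs Proposal 9: Proposal 9 wins 21–19.
Proposal 5 beats each rival — Proposal 7 (32–8), Proposal 3 (32–8), Proposal 6 (32–8), Proposal 9 (23–17) — so Proposal 5 is the Condorcet winner.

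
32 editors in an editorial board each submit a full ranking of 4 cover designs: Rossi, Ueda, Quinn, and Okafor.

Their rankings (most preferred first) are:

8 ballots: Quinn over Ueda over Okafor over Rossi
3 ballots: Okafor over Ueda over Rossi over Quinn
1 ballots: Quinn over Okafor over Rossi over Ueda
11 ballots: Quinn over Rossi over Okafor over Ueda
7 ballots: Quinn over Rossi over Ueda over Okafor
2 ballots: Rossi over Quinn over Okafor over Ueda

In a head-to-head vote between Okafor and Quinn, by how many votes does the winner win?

Ballots ranking Okafor above Quinn: 3.
Ballots ranking Quinn above Okafor: 8+1+11+7+2 = 29.
Quinn wins 29–3, a margin of 26.

26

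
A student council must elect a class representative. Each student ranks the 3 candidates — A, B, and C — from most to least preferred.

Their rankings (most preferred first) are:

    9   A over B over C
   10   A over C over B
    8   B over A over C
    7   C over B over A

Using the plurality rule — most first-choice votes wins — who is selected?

A

First-place vote totals:
  A: 19
  B: 8
  C: 7
A has the most first-place votes.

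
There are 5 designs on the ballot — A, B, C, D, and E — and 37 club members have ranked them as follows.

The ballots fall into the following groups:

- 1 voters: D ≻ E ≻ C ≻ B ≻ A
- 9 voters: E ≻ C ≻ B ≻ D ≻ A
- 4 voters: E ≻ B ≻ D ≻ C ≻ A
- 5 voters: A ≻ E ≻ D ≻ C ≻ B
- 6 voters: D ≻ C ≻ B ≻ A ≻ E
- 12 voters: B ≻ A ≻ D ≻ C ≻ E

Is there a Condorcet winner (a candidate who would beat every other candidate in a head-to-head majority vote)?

Head-to-head results (37 voters total):
A vs B: B wins 32–5.
A vs C: C wins 20–17.
A vs D: D wins 20–17.
A vs E: A wins 23–14.
B vs C: C wins 21–16.
B vs D: B wins 25–12.
B vs E: E wins 19–18.
C vs D: D wins 28–9.
C vs E: E wins 19–18.
D vs E: D wins 19–18.
No candidate beats all others: A beats E beats B beats A, a majority cycle.

No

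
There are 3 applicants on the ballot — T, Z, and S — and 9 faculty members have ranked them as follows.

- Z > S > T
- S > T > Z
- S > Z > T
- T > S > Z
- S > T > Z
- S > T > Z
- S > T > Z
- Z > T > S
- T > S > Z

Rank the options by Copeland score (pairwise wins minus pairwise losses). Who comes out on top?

S

Pairwise results:
  T vs Z: T wins 6–3.
  T vs S: S wins 6–3.
  Z vs S: S wins 7–2.
Copeland scores (wins − losses):
  T: 1 − 1 = 0
  Z: 0 − 2 = -2
  S: 2 − 0 = 2
S has the best Copeland score.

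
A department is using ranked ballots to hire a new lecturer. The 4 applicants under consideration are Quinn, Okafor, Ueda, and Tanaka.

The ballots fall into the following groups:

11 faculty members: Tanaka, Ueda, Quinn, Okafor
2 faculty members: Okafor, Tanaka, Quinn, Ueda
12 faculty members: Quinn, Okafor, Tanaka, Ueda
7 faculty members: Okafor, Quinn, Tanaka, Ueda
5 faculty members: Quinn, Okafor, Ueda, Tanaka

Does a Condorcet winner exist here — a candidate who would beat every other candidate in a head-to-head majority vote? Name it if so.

Quinn

Head-to-head results (37 voters total):
Quinn vs Okafor: Quinn wins 28–9.
Quinn vs Ueda: Quinn wins 26–11.
Quinn vs Tanaka: Quinn wins 24–13.
Okafor vs Ueda: Okafor wins 26–11.
Okafor vs Tanaka: Okafor wins 26–11.
Ueda vs Tanaka: Tanaka wins 32–5.
Quinn beats each rival — Okafor (28–9), Ueda (26–11), Tanaka (24–13) — so Quinn is the Condorcet winner.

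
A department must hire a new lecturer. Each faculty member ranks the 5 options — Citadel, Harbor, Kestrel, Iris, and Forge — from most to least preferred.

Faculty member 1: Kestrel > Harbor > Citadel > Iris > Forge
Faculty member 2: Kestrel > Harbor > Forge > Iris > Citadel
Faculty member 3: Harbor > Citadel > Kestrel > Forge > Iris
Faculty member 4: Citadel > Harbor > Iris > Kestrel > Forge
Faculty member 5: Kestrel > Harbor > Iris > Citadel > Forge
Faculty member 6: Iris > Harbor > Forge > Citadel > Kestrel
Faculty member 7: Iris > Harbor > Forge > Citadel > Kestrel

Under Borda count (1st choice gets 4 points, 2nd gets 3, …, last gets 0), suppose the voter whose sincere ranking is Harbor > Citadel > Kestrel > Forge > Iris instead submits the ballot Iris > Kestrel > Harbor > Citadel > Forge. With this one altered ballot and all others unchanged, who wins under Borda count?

Harbor

Borda totals with the altered ballot: Citadel 10, Harbor 20, Kestrel 16, Iris 18, Forge 6.
The winner is unchanged: still Harbor.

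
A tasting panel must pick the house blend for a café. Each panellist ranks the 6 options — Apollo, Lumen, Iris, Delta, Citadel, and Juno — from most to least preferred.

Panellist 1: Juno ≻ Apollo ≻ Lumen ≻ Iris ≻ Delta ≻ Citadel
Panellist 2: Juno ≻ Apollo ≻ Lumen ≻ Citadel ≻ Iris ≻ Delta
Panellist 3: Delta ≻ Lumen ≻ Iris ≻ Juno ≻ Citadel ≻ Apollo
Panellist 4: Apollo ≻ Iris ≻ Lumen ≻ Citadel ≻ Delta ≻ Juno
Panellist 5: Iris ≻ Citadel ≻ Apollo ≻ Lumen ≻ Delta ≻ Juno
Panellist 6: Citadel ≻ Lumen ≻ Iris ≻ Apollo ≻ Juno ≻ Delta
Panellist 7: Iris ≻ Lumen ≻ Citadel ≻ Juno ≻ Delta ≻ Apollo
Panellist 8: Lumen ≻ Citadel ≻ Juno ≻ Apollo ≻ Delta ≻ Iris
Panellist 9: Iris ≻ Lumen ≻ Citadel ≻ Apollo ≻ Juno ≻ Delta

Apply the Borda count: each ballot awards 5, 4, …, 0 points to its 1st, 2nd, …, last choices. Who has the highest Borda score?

Lumen

Borda scores:
  Apollo: 4 + 4 + 0 + 5 + 3 + 2 + 0 + 2 + 2 = 22
  Lumen: 3 + 3 + 4 + 3 + 2 + 4 + 4 + 5 + 4 = 32
  Iris: 2 + 1 + 3 + 4 + 5 + 3 + 5 + 0 + 5 = 28
  Delta: 1 + 0 + 5 + 1 + 1 + 0 + 1 + 1 + 0 = 10
  Citadel: 0 + 2 + 1 + 2 + 4 + 5 + 3 + 4 + 3 = 24
  Juno: 5 + 5 + 2 + 0 + 0 + 1 + 2 + 3 + 1 = 19
Lumen has the highest total.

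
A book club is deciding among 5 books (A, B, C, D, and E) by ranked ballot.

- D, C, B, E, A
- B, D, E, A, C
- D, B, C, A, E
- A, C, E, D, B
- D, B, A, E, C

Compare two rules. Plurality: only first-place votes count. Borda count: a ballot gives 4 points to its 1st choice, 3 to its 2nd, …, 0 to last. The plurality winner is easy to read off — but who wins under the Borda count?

D

Plurality first-place counts: A 1, B 1, C 0, D 3, E 0 → D.
Borda totals: A 8, B 12, C 8, D 16, E 6 → D.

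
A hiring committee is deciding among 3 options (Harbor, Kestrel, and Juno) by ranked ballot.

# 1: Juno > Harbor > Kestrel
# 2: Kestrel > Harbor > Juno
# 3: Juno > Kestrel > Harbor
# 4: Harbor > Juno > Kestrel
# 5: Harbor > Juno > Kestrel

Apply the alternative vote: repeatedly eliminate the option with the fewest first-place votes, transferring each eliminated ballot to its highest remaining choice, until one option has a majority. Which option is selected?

Harbor

Round 1: Harbor 2, Juno 2, Kestrel 1. Kestrel has the fewest and is eliminated.
Round 2: Harbor 3, Juno 2. Harbor has a majority.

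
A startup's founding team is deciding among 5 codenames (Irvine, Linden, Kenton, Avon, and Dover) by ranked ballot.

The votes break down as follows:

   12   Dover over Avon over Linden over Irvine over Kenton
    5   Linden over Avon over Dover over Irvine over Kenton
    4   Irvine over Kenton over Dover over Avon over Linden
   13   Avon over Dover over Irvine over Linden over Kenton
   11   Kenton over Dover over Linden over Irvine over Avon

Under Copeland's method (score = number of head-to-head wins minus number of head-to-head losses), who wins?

Pairwise results:
  Irvine vs Linden: Linden wins 28–17.
  Irvine vs Kenton: Irvine wins 34–11.
  Irvine vs Avon: Avon wins 30–15.
  Irvine vs Dover: Dover wins 41–4.
  Linden vs Kenton: Linden wins 30–15.
  Linden vs Avon: Avon wins 29–16.
  Linden vs Dover: Dover wins 40–5.
  Kenton vs Avon: Avon wins 30–15.
  Kenton vs Dover: Dover wins 30–15.
  Avon vs Dover: Dover wins 27–18.
Copeland scores (wins − losses):
  Irvine: 1 − 3 = -2
  Linden: 2 − 2 = 0
  Kenton: 0 − 4 = -4
  Avon: 3 − 1 = 2
  Dover: 4 − 0 = 4
Dover has the best Copeland score.

Dover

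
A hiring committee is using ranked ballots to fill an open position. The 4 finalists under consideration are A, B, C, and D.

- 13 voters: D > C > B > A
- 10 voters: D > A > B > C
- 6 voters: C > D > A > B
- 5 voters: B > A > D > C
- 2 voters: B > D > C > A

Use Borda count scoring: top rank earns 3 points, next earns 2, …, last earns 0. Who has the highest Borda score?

Borda scores:
  A: 13·0 + 10·2 + 6·1 + 5·2 + 2·0 = 36
  B: 13·1 + 10·1 + 6·0 + 5·3 + 2·3 = 44
  C: 13·2 + 10·0 + 6·3 + 5·0 + 2·1 = 46
  D: 13·3 + 10·3 + 6·2 + 5·1 + 2·2 = 90
D has the highest total.

D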